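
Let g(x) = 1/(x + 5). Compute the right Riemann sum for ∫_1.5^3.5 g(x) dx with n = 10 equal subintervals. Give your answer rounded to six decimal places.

Δx = (3.5 − 1.5)/10 = 0.2.
Right endpoints: 1.7, 1.9, 2.1, 2.3, 2.5, 2.7, 2.9, 3.1, 3.3, 3.5.
g(1.7) = 10/67, g(1.9) = 10/69, g(2.1) = 10/71, g(2.3) = 10/73, g(2.5) = 2/15, g(2.7) = 10/77, g(2.9) = 10/79, g(3.1) = 10/81, g(3.3) = 10/83, g(3.5) = 2/17.
Sum = Δx · [g(1.7) + g(1.9) + g(2.1) + ...].
Sum ≈ 0.264677.

0.264677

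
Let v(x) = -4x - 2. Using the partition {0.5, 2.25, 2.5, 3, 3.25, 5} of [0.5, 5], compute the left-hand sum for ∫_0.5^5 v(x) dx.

-45.5

Subinterval widths: 1.75, 0.25, 0.5, 0.25, 1.75.
Left endpoints: 0.5, 2.25, 2.5, 3, 3.25.
v(0.5) = -4, v(2.25) = -11, v(2.5) = -12, v(3) = -14, v(3.25) = -15.
Sum = Σ Δx_i · v(x_i).
Sum = -45.5.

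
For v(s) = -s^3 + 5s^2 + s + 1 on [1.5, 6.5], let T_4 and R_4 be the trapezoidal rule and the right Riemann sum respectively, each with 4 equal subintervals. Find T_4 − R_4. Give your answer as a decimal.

T_4 = 22.96875.
R_4 = -18.4375.
T_4 − R_4 = 41.40625.

41.40625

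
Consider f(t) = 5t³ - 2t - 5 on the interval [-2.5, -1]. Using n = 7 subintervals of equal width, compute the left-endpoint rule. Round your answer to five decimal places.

-57.64286

Δt = (-1 − (-2.5))/7 = 3/14.
Left endpoints: -2.5, -16/7, -29/14, -13/7, -23/14, -10/7, -17/14.
f(-2.5) = -78.125, f(-16/7) = -20627/343, f(-29/14) = -124297/2744, f(-13/7) = -11426/343, f(-23/14) = -65539/2744, f(-10/7) = -5735/343, f(-17/14) = -31621/2744.
Sum = Δt · [f(-2.5) + f(-16/7) + f(-29/14) + ...].
Sum ≈ -57.64286.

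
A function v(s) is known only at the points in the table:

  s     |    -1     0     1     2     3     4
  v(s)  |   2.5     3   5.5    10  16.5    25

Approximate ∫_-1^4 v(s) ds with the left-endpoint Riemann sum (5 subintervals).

Δs = 1.
Sum = 1·[2.5 + 3 + 5.5 + 10 + 16.5] = 37.5.

37.5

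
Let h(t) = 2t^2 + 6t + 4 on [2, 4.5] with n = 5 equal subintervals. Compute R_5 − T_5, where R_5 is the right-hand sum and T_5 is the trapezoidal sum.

11.875

R_5 = 126.25.
T_5 = 114.375.
R_5 − T_5 = 11.875.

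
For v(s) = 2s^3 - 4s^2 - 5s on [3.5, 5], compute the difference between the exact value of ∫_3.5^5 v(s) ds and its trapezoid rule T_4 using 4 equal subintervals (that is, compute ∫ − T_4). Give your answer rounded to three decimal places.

Exact integral: ∫_3.5^5 v(s) ds = 96.09375.
T_4 ≈ 96.84961.
Error ≈ 96.09375 − 96.84961 ≈ -0.756.

-0.756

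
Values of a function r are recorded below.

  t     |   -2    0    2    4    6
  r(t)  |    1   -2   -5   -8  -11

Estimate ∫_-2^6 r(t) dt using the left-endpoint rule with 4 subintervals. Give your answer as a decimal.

Δt = 2.
Sum = 2·[1 + (-2) + (-5) + (-8)] = -28.

-28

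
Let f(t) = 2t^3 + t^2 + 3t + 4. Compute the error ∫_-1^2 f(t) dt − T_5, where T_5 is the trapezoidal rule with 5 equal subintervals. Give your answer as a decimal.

Exact integral: ∫_-1^2 f(t) dt = 27.
T_5 = 27.72.
Error = 27 − 27.72 = -0.72.

-0.72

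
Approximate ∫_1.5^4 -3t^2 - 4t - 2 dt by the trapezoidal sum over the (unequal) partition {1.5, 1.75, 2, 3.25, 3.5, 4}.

Subinterval widths: 0.25, 0.25, 1.25, 0.25, 0.5.
f(1.5) = -14.75, f(1.75) = -18.1875, f(2) = -22, f(3.25) = -46.6875, f(3.5) = -52.75, f(4) = -66.
On each subinterval the trapezoid contributes (Δt_i/2)·[f(t_{i-1}) + f(t_i)].
Sum = -94.1875.

-94.1875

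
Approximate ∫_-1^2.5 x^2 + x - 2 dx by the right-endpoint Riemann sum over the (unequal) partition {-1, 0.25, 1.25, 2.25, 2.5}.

Subinterval widths: 1.25, 1, 1, 0.25.
Right endpoints: 0.25, 1.25, 2.25, 2.5.
f(0.25) = -1.6875, f(1.25) = 0.8125, f(2.25) = 5.3125, f(2.5) = 6.75.
Sum = Σ Δx_i · f(x_i).
Sum = 5.703125.

5.703125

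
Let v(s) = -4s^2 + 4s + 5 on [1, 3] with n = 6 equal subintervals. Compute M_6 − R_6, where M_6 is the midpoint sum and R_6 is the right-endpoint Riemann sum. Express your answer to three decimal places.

M_6 ≈ -8.59259.
R_6 ≈ -12.81481.
M_6 − R_6 ≈ 4.222.

4.222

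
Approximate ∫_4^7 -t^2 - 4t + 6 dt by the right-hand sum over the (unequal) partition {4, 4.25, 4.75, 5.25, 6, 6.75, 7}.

-154.5

Subinterval widths: 0.25, 0.5, 0.5, 0.75, 0.75, 0.25.
Right endpoints: 4.25, 4.75, 5.25, 6, 6.75, 7.
f(4.25) = -29.0625, f(4.75) = -35.5625, f(5.25) = -42.5625, f(6) = -54, f(6.75) = -66.5625, f(7) = -71.
Sum = Σ Δt_i · f(t_i).
Sum = -154.5.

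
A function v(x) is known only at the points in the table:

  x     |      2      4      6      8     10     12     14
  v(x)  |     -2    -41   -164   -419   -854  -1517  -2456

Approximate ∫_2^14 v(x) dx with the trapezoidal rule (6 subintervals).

-8448

Δx = 2.
T_6 = (2/2)·[(-2) + 2·(-41) + 2·(-164) + 2·(-419) + 2·(-854) + 2·(-1517) + (-2456)] = -8448.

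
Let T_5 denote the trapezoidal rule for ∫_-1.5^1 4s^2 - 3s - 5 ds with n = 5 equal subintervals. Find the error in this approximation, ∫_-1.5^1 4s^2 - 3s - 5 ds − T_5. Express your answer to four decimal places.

Exact integral: ∫_-1.5^1 f(s) ds ≈ -4.791667.
T_5 = -4.375.
Error ≈ -4.791667 − (-4.375) ≈ -0.4167.

-0.4167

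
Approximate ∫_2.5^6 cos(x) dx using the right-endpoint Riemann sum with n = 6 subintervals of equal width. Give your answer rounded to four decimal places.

-0.3391

Δx = (6 − 2.5)/6 = 7/12.
Right endpoints: 37/12, 11/3, 4.25, 29/6, 65/12, 6.
f(37/12) ≈ -0.9983, f(11/3) ≈ -0.8653, f(4.25) ≈ -0.4461, f(29/6) ≈ 0.1206, f(65/12) ≈ 0.6475, f(6) ≈ 0.9602.
Sum = Δx · [f(37/12) + f(11/3) + f(4.25) + ...].
Sum ≈ -0.3391.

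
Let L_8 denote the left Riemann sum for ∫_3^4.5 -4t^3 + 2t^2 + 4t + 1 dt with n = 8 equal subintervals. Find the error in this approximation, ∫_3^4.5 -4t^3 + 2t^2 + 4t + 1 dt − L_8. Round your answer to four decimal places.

-20.9971

Exact integral: ∫_3^4.5 f(t) dt = -262.3125.
L_8 ≈ -241.315430.
Error ≈ -262.3125 − (-241.315430) ≈ -20.9971.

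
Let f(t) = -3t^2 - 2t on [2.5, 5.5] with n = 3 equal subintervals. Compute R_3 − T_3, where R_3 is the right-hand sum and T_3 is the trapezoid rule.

-39

R_3 = -215.25.
T_3 = -176.25.
R_3 − T_3 = -39.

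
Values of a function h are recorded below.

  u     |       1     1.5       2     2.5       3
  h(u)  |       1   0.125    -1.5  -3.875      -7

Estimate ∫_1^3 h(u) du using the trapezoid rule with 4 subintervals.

-4.125

Δu = 0.5.
T_4 = (0.5/2)·[1 + 2·0.125 + 2·(-1.5) + 2·(-3.875) + (-7)] = -4.125.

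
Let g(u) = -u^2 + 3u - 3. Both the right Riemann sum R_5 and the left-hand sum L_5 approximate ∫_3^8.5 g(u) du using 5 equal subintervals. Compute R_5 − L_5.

-51.425

R_5 = -144.155.
L_5 = -92.73.
R_5 − L_5 = -51.425.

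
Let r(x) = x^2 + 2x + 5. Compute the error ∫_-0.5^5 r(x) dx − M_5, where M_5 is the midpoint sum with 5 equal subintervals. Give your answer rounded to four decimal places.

Exact integral: ∫_-0.5^5 r(x) dx ≈ 93.958333.
M_5 = 93.40375.
Error ≈ 93.958333 − 93.40375 ≈ 0.5546.

0.5546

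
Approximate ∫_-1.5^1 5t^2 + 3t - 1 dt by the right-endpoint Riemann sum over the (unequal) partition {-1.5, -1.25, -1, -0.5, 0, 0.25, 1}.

5.15625

Subinterval widths: 0.25, 0.25, 0.5, 0.5, 0.25, 0.75.
Right endpoints: -1.25, -1, -0.5, 0, 0.25, 1.
f(-1.25) = 3.0625, f(-1) = 1, f(-0.5) = -1.25, f(0) = -1, f(0.25) = 0.0625, f(1) = 7.
Sum = Σ Δt_i · f(t_i).
Sum = 5.15625.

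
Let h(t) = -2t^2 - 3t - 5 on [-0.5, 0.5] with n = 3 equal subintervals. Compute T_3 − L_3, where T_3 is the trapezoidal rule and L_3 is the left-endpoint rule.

T_3 ≈ -5.2037037.
L_3 ≈ -4.7037037.
T_3 − L_3 = -0.5.

-0.5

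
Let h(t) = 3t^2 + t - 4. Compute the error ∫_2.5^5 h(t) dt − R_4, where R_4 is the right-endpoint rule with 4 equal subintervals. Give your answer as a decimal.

-18.84765625

Exact integral: ∫_2.5^5 h(t) dt = 108.75.
R_4 = 127.59765625.
Error = 108.75 − 127.59765625 = -18.84765625.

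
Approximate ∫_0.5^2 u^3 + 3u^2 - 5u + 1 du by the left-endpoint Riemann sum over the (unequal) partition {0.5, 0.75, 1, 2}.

Subinterval widths: 0.25, 0.25, 1.
Left endpoints: 0.5, 0.75, 1.
f(0.5) = -0.625, f(0.75) = -0.640625, f(1) = 0.
Sum = Σ Δu_i · f(u_i).
Sum = -0.31640625.

-0.31640625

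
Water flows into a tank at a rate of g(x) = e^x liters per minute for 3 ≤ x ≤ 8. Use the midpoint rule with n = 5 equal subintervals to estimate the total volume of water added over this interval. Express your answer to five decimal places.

2841.00856

Δx = (8 − 3)/5 = 1.
Midpoints: 3.5, 4.5, 5.5, 6.5, 7.5.
g(3.5) ≈ 33.11545, g(4.5) ≈ 90.01713, g(5.5) ≈ 244.69193, g(6.5) ≈ 665.14163, g(7.5) ≈ 1808.04241.
Sum = Δx · [g(3.5) + g(4.5) + g(5.5) + g(6.5) + g(7.5)].
Sum ≈ 2841.00856.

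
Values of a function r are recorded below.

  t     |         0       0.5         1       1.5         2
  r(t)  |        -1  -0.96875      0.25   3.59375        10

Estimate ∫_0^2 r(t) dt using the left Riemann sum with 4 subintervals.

Δt = 0.5.
Sum = 0.5·[(-1) + (-0.96875) + 0.25 + 3.59375] = 0.9375.

0.9375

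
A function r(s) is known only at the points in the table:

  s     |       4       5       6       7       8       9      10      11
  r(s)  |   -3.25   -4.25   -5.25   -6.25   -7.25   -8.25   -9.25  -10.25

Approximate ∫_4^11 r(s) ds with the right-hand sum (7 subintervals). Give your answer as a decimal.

Δs = 1.
Sum = 1·[(-4.25) + (-5.25) + (-6.25) + (-7.25) + (-8.25) + (-9.25) + (-10.25)] = -50.75.

-50.75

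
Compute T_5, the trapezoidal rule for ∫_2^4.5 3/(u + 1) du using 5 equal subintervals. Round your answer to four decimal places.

Δu = (4.5 − 2)/5 = 0.5.
f(2) = 1, f(2.5) = 6/7, f(3) = 0.75, f(3.5) = 2/3, f(4) = 0.6, f(4.5) = 6/11.
T_5 = (Δu/2)·[f(u_0) + 2f(u_1) + ... + 2f(u_{4}) + f(u_5)].
Sum ≈ 1.8233.

1.8233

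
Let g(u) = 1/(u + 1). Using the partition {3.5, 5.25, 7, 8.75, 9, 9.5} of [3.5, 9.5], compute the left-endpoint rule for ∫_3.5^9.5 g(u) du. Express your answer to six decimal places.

Subinterval widths: 1.75, 1.75, 1.75, 0.25, 0.5.
Left endpoints: 3.5, 5.25, 7, 8.75, 9.
g(3.5) = 2/9, g(5.25) = 0.16, g(7) = 0.125, g(8.75) = 4/39, g(9) = 0.1.
Sum = Σ Δu_i · g(u_i).
Sum ≈ 0.963280.

0.963280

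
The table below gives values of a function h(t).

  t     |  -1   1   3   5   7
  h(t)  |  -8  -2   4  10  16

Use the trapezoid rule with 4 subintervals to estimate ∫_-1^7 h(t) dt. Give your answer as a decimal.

Δt = 2.
T_4 = (2/2)·[(-8) + 2·(-2) + 2·4 + 2·10 + 16] = 32.

32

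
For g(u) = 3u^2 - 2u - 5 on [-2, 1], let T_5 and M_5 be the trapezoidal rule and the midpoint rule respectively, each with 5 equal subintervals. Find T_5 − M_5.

0.81

T_5 = -2.46.
M_5 = -3.27.
T_5 − M_5 = 0.81.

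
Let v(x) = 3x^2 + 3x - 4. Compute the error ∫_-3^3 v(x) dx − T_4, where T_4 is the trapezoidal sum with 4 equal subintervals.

-6.75

Exact integral: ∫_-3^3 v(x) dx = 30.
T_4 = 36.75.
Error = 30 − 36.75 = -6.75.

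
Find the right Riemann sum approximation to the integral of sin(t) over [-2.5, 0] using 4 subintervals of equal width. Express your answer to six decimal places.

Δt = (0 − (-2.5))/4 = 0.625.
Right endpoints: -1.875, -1.25, -0.625, 0.
f(-1.875) ≈ -0.954086, f(-1.25) ≈ -0.948985, f(-0.625) ≈ -0.585097, f(0) ≈ 0.000000.
Sum = Δt · [f(-1.875) + f(-1.25) + f(-0.625) + f(0)].
Sum ≈ -1.555105.

-1.555105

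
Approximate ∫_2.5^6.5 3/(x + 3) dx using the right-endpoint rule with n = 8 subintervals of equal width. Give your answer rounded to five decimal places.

Δx = (6.5 − 2.5)/8 = 0.5.
Right endpoints: 3, 3.5, 4, 4.5, 5, 5.5, 6, 6.5.
f(3) = 0.5, f(3.5) = 6/13, f(4) = 3/7, f(4.5) = 0.4, f(5) = 0.375, f(5.5) = 6/17, f(6) = 1/3, f(6.5) = 6/19.
Sum = Δx · [f(3) + f(3.5) + f(4) + ...].
Sum ≈ 1.58359.

1.58359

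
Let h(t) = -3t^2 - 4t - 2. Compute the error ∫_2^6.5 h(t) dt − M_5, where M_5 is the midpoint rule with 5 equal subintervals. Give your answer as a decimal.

-0.91125

Exact integral: ∫_2^6.5 h(t) dt = -352.125.
M_5 = -351.21375.
Error = -352.125 − (-351.21375) = -0.91125.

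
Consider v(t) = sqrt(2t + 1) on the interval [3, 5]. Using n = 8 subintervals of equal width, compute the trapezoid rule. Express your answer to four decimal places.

5.9871

Δt = (5 − 3)/8 = 0.25.
v(3) ≈ 2.6458, v(3.25) ≈ 2.7386, v(3.5) ≈ 2.8284, v(3.75) ≈ 2.9155, v(4) ≈ 3.0000, v(4.25) ≈ 3.0822, v(4.5) ≈ 3.1623, v(4.75) ≈ 3.2404, v(5) ≈ 3.3166.
T_8 = (Δt/2)·[v(t_0) + 2v(t_1) + ... + 2v(t_{7}) + v(t_8)].
Sum ≈ 5.9871.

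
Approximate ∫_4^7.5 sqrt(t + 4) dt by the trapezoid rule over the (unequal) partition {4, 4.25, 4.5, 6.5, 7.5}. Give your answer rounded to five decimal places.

Subinterval widths: 0.25, 0.25, 2, 1.
f(4) ≈ 2.82843, f(4.25) ≈ 2.87228, f(4.5) ≈ 2.91548, f(6.5) ≈ 3.24037, f(7.5) ≈ 3.39116.
On each subinterval the trapezoid contributes (Δt_i/2)·[f(t_{i-1}) + f(t_i)].
Sum ≈ 10.90767.

10.90767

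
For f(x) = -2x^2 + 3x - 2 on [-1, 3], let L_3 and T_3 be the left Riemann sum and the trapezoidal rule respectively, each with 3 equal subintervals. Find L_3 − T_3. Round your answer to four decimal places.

2.6667

L_3 ≈ -14.370370.
T_3 ≈ -17.037037.
L_3 − T_3 ≈ 2.6667.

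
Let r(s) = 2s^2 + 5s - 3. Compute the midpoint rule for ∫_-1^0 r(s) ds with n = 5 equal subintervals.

Δs = (0 − (-1))/5 = 0.2.
Midpoints: -0.9, -0.7, -0.5, -0.3, -0.1.
r(-0.9) = -5.88, r(-0.7) = -5.52, r(-0.5) = -5, r(-0.3) = -4.32, r(-0.1) = -3.48.
Sum = Δs · [r(-0.9) + r(-0.7) + r(-0.5) + r(-0.3) + r(-0.1)].
Sum = -4.84.

-4.84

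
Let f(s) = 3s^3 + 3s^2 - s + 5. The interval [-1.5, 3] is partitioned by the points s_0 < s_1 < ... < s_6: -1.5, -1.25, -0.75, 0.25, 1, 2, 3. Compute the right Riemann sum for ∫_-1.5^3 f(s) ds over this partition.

165.83984375

Subinterval widths: 0.25, 0.5, 1, 0.75, 1, 1.
Right endpoints: -1.25, -0.75, 0.25, 1, 2, 3.
f(-1.25) = 5.078125, f(-0.75) = 6.171875, f(0.25) = 4.984375, f(1) = 10, f(2) = 39, f(3) = 110.
Sum = Σ Δs_i · f(s_i).
Sum = 165.83984375.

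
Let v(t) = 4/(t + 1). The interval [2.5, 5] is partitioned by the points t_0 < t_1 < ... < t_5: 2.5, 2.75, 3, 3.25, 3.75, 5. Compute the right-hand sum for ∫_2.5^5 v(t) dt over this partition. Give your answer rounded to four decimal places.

Subinterval widths: 0.25, 0.25, 0.25, 0.5, 1.25.
Right endpoints: 2.75, 3, 3.25, 3.75, 5.
v(2.75) = 16/15, v(3) = 1, v(3.25) = 16/17, v(3.75) = 16/19, v(5) = 2/3.
Sum = Σ Δt_i · v(t_i).
Sum ≈ 2.0063.

2.0063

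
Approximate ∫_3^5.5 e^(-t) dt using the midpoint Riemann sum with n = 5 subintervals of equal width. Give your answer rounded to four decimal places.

Δt = (5.5 − 3)/5 = 0.5.
Midpoints: 3.25, 3.75, 4.25, 4.75, 5.25.
f(3.25) ≈ 0.0388, f(3.75) ≈ 0.0235, f(4.25) ≈ 0.0143, f(4.75) ≈ 0.0087, f(5.25) ≈ 0.0052.
Sum = Δt · [f(3.25) + f(3.75) + f(4.25) + f(4.75) + f(5.25)].
Sum ≈ 0.0452.

0.0452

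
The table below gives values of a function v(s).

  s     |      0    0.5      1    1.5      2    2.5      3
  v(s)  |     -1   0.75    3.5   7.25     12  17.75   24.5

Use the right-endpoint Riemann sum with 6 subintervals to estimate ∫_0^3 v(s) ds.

Δs = 0.5.
Sum = 0.5·[0.75 + 3.5 + 7.25 + 12 + 17.75 + 24.5] = 32.875.

32.875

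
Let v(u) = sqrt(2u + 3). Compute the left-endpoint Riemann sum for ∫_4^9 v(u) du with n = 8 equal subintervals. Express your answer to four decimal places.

Δu = (9 − 4)/8 = 0.625.
Left endpoints: 4, 4.625, 5.25, 5.875, 6.5, 7.125, 7.75, 8.375.
v(4) ≈ 3.3166, v(4.625) ≈ 3.5000, v(5.25) ≈ 3.6742, v(5.875) ≈ 3.8406, v(6.5) ≈ 4.0000, v(7.125) ≈ 4.1533, v(7.75) ≈ 4.3012, v(8.375) ≈ 4.4441.
Sum = Δu · [v(4) + v(4.625) + v(5.25) + ...].
Sum ≈ 19.5188.

19.5188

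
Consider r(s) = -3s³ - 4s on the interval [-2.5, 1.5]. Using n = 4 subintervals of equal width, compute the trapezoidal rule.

Δs = (1.5 − (-2.5))/4 = 1.
r(-2.5) = 56.875, r(-1.5) = 16.125, r(-0.5) = 2.375, r(0.5) = -2.375, r(1.5) = -16.125.
T_4 = (Δs/2)·[r(s_0) + 2r(s_1) + 2r(s_2) + 2r(s_3) + r(s_4)].
Sum = 36.5.

36.5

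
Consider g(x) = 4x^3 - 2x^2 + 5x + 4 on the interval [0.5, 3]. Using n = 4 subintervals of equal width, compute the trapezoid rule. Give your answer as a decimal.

Δx = (3 − 0.5)/4 = 0.625.
g(0.5) = 6.5, g(1.125) = 12.7890625, g(1.75) = 28.0625, g(2.375) = 58.1796875, g(3) = 109.
T_4 = (Δx/2)·[g(x_0) + 2g(x_1) + 2g(x_2) + 2g(x_3) + g(x_4)].
Sum = 97.98828125.

97.98828125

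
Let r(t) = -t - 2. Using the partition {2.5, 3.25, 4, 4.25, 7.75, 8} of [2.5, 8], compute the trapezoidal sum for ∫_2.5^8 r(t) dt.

Subinterval widths: 0.75, 0.75, 0.25, 3.5, 0.25.
r(2.5) = -4.5, r(3.25) = -5.25, r(4) = -6, r(4.25) = -6.25, r(7.75) = -9.75, r(8) = -10.
On each subinterval the trapezoid contributes (Δt_i/2)·[r(t_{i-1}) + r(t_i)].
Sum = -39.875.

-39.875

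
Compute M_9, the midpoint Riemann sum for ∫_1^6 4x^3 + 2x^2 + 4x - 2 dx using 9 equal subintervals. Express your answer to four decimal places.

1492.6749

Δx = (6 − 1)/9 = 5/9.
Midpoints: 23/18, 11/6, 43/18, 53/18, 3.5, 73/18, 83/18, 31/6, 103/18.
f(23/18) = 10732/729, f(11/6) = 991/27, f(43/18) = 53582/729, f(53/18) = 94207/729, f(3.5) = 208, f(73/18) = 228857/729, f(83/18) = 328882/729, f(31/6) = 16841/27, f(103/18) = 609332/729.
Sum = Δx · [f(23/18) + f(11/6) + f(43/18) + ...].
Sum ≈ 1492.6749.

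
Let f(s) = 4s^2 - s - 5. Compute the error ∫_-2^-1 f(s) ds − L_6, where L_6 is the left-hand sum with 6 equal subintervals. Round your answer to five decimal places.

-1.10185

Exact integral: ∫_-2^-1 f(s) ds ≈ 5.8333333.
L_6 ≈ 6.9351852.
Error ≈ 5.8333333 − 6.9351852 ≈ -1.10185.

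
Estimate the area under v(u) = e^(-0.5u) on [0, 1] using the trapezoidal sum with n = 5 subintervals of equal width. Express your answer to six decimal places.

0.787594

Δu = (1 − 0)/5 = 0.2.
v(0) ≈ 1.000000, v(0.2) ≈ 0.904837, v(0.4) ≈ 0.818731, v(0.6) ≈ 0.740818, v(0.8) ≈ 0.670320, v(1) ≈ 0.606531.
T_5 = (Δu/2)·[v(u_0) + 2v(u_1) + ... + 2v(u_{4}) + v(u_5)].
Sum ≈ 0.787594.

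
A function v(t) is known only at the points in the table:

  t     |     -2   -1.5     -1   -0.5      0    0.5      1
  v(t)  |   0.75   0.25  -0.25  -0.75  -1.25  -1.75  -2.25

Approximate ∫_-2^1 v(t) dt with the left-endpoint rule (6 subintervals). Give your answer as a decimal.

Δt = 0.5.
Sum = 0.5·[0.75 + 0.25 + (-0.25) + (-0.75) + (-1.25) + (-1.75)] = -1.5.

-1.5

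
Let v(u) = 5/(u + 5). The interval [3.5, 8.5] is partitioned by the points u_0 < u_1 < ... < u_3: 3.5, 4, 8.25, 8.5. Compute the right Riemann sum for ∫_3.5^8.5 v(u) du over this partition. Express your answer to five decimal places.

Subinterval widths: 0.5, 4.25, 0.25.
Right endpoints: 4, 8.25, 8.5.
v(4) = 5/9, v(8.25) = 20/53, v(8.5) = 10/27.
Sum = Σ Δu_i · v(u_i).
Sum ≈ 1.97414.

1.97414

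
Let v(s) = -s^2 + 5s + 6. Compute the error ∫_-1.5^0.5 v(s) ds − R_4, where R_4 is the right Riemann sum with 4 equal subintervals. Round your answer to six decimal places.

-2.916667

Exact integral: ∫_-1.5^0.5 v(s) ds ≈ 5.83333333.
R_4 = 8.75.
Error ≈ 5.83333333 − 8.75 ≈ -2.916667.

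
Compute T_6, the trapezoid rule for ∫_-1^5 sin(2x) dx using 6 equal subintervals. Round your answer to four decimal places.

0.1358

Δx = (5 − (-1))/6 = 1.
f(-1) ≈ -0.9093, f(0) ≈ 0.0000, f(1) ≈ 0.9093, f(2) ≈ -0.7568, f(3) ≈ -0.2794, f(4) ≈ 0.9894, f(5) ≈ -0.5440.
T_6 = (Δx/2)·[f(x_0) + 2f(x_1) + ... + 2f(x_{5}) + f(x_6)].
Sum ≈ 0.1358.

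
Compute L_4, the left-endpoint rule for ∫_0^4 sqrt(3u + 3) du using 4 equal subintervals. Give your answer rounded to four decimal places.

Δu = (4 − 0)/4 = 1.
Left endpoints: 0, 1, 2, 3.
f(0) ≈ 1.7321, f(1) ≈ 2.4495, f(2) ≈ 3.0000, f(3) ≈ 3.4641.
Sum = Δu · [f(0) + f(1) + f(2) + f(3)].
Sum ≈ 10.6456.

10.6456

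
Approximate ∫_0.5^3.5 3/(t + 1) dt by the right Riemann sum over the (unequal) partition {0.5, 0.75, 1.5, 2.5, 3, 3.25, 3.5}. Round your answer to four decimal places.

Subinterval widths: 0.25, 0.75, 1, 0.5, 0.25, 0.25.
Right endpoints: 0.75, 1.5, 2.5, 3, 3.25, 3.5.
f(0.75) = 12/7, f(1.5) = 1.2, f(2.5) = 6/7, f(3) = 0.75, f(3.25) = 12/17, f(3.5) = 2/3.
Sum = Σ Δt_i · f(t_i).
Sum ≈ 2.9039.

2.9039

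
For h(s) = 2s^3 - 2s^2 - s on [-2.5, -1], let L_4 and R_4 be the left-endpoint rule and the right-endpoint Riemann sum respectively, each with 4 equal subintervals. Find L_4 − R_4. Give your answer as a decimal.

-14.34375

L_4 ≈ -33.7675781.
R_4 ≈ -19.4238281.
L_4 − R_4 = -14.34375.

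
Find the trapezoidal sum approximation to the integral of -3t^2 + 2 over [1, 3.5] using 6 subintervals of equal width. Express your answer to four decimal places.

Δt = (3.5 − 1)/6 = 5/12.
f(1) = -1, f(17/12) = -193/48, f(11/6) = -97/12, f(2.25) = -13.1875, f(8/3) = -58/3, f(37/12) = -1273/48, f(3.5) = -34.75.
T_6 = (Δt/2)·[f(t_0) + 2f(t_1) + ... + 2f(t_{5}) + f(t_6)].
Sum ≈ -37.0920.

-37.0920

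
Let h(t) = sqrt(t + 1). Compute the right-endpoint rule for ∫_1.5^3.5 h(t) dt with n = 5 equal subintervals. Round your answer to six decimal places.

3.835693

Δt = (3.5 − 1.5)/5 = 0.4.
Right endpoints: 1.9, 2.3, 2.7, 3.1, 3.5.
h(1.9) ≈ 1.702939, h(2.3) ≈ 1.816590, h(2.7) ≈ 1.923538, h(3.1) ≈ 2.024846, h(3.5) ≈ 2.121320.
Sum = Δt · [h(1.9) + h(2.3) + h(2.7) + h(3.1) + h(3.5)].
Sum ≈ 3.835693.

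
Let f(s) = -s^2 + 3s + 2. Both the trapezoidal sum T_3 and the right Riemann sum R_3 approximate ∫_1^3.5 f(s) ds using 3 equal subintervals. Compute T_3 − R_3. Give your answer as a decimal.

T_3 ≈ 7.627315.
R_3 ≈ 6.064815.
T_3 − R_3 = 1.5625.

1.5625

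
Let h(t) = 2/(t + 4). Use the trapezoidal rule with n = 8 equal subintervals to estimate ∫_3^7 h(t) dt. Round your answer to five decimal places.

0.90448

Δt = (7 − 3)/8 = 0.5.
h(3) = 2/7, h(3.5) = 4/15, h(4) = 0.25, h(4.5) = 4/17, h(5) = 2/9, h(5.5) = 4/19, h(6) = 0.2, h(6.5) = 4/21, h(7) = 2/11.
T_8 = (Δt/2)·[h(t_0) + 2h(t_1) + ... + 2h(t_{7}) + h(t_8)].
Sum ≈ 0.90448.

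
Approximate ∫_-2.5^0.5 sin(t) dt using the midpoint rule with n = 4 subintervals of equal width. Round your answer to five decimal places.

Δt = (0.5 − (-2.5))/4 = 0.75.
Midpoints: -2.125, -1.375, -0.625, 0.125.
f(-2.125) ≈ -0.85032, f(-1.375) ≈ -0.98089, f(-0.625) ≈ -0.58510, f(0.125) ≈ 0.12467.
Sum = Δt · [f(-2.125) + f(-1.375) + f(-0.625) + f(0.125)].
Sum ≈ -1.71873.

-1.71873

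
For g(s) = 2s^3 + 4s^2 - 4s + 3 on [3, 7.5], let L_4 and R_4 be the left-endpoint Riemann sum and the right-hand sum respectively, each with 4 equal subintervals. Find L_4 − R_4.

L_4 ≈ 1480.3066406.
R_4 ≈ 2561.1503906.
L_4 − R_4 = -1080.84375.

-1080.84375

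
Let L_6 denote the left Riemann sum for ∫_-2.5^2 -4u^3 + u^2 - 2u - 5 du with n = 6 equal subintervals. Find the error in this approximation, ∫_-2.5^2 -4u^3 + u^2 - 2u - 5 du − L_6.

-41.34375

Exact integral: ∫_-2.5^2 f(u) du = 10.6875.
L_6 = 52.03125.
Error = 10.6875 − 52.03125 = -41.34375.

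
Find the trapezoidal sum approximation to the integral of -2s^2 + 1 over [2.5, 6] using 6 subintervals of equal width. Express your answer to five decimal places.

-130.48032

Δs = (6 − 2.5)/6 = 7/12.
f(2.5) = -11.5, f(37/12) = -1297/72, f(11/3) = -233/9, f(4.25) = -35.125, f(29/6) = -823/18, f(65/12) = -4153/72, f(6) = -71.
T_6 = (Δs/2)·[f(s_0) + 2f(s_1) + ... + 2f(s_{5}) + f(s_6)].
Sum ≈ -130.48032.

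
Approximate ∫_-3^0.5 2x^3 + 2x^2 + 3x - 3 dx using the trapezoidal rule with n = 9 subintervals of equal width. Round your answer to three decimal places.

Δx = (0.5 − (-3))/9 = 7/18.
f(-3) = -48, f(-47/18) = -95651/2916, f(-20/9) = -15847/729, f(-11/6) = -1523/108, f(-13/9) = -6698/729, f(-19/18) = -18343/2916, f(-2/3) = -127/27, f(-5/18) = -10853/2916, f(1/9) = -1924/729, f(0.5) = -0.75.
T_9 = (Δx/2)·[f(x_0) + 2f(x_1) + ... + 2f(x_{8}) + f(x_9)].
Sum ≈ -46.496.

-46.496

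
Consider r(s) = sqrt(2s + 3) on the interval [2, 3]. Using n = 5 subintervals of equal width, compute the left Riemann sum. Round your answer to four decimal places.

2.7910

Δs = (3 − 2)/5 = 0.2.
Left endpoints: 2, 2.2, 2.4, 2.6, 2.8.
r(2) ≈ 2.6458, r(2.2) ≈ 2.7203, r(2.4) ≈ 2.7928, r(2.6) ≈ 2.8636, r(2.8) ≈ 2.9326.
Sum = Δs · [r(2) + r(2.2) + r(2.4) + r(2.6) + r(2.8)].
Sum ≈ 2.7910.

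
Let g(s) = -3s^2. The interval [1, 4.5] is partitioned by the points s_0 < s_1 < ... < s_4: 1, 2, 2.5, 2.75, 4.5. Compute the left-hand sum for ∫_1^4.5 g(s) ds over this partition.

-53.390625

Subinterval widths: 1, 0.5, 0.25, 1.75.
Left endpoints: 1, 2, 2.5, 2.75.
g(1) = -3, g(2) = -12, g(2.5) = -18.75, g(2.75) = -22.6875.
Sum = Σ Δs_i · g(s_i).
Sum = -53.390625.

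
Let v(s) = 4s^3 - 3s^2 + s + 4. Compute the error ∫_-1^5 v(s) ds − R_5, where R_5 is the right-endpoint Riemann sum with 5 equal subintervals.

-293.04

Exact integral: ∫_-1^5 v(s) ds = 534.
R_5 = 827.04.
Error = 534 − 827.04 = -293.04.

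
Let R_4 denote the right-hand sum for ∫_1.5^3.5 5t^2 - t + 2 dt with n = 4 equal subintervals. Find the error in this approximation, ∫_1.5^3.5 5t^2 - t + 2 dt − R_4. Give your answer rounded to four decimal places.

Exact integral: ∫_1.5^3.5 f(t) dt ≈ 64.833333.
R_4 = 77.25.
Error ≈ 64.833333 − 77.25 ≈ -12.4167.

-12.4167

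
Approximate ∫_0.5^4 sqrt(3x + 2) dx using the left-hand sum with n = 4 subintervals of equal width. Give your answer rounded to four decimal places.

9.3419

Δx = (4 − 0.5)/4 = 0.875.
Left endpoints: 0.5, 1.375, 2.25, 3.125.
f(0.5) ≈ 1.8708, f(1.375) ≈ 2.4749, f(2.25) ≈ 2.9580, f(3.125) ≈ 3.3727.
Sum = Δx · [f(0.5) + f(1.375) + f(2.25) + f(3.125)].
Sum ≈ 9.3419.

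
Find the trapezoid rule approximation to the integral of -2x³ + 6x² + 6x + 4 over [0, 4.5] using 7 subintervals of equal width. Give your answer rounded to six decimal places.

53.644133

Δx = (4.5 − 0)/7 = 9/14.
f(0) = 4, f(9/14) = 13453/1372, f(9/7) = 5962/343, f(27/14) = 32299/1372, f(18/7) = 8608/343, f(45/14) = 25873/1372, f(27/7) = 562/343, f(4.5) = -29.75.
T_7 = (Δx/2)·[f(x_0) + 2f(x_1) + ... + 2f(x_{6}) + f(x_7)].
Sum ≈ 53.644133.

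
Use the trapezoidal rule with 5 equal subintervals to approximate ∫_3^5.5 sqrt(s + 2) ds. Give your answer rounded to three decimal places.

Δs = (5.5 − 3)/5 = 0.5.
f(3) ≈ 2.236, f(3.5) ≈ 2.345, f(4) ≈ 2.449, f(4.5) ≈ 2.550, f(5) ≈ 2.646, f(5.5) ≈ 2.739.
T_5 = (Δs/2)·[f(s_0) + 2f(s_1) + ... + 2f(s_{4}) + f(s_5)].
Sum ≈ 6.239.

6.239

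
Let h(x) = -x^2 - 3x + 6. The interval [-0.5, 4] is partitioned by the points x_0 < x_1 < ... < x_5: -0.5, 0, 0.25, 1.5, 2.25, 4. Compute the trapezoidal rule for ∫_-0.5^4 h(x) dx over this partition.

Subinterval widths: 0.5, 0.25, 1.25, 0.75, 1.75.
h(-0.5) = 7.25, h(0) = 6, h(0.25) = 5.1875, h(1.5) = -0.75, h(2.25) = -5.8125, h(4) = -22.
On each subinterval the trapezoid contributes (Δx_i/2)·[h(x_{i-1}) + h(x_i)].
Sum = -19.3125.

-19.3125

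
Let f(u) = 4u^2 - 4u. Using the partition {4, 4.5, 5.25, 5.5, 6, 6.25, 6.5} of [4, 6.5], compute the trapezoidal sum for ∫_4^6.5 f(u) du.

Subinterval widths: 0.5, 0.75, 0.25, 0.5, 0.25, 0.25.
f(4) = 48, f(4.5) = 63, f(5.25) = 89.25, f(5.5) = 99, f(6) = 120, f(6.25) = 131.25, f(6.5) = 143.
On each subinterval the trapezoid contributes (Δu_i/2)·[f(u_{i-1}) + f(u_i)].
Sum = 228.8125.

228.8125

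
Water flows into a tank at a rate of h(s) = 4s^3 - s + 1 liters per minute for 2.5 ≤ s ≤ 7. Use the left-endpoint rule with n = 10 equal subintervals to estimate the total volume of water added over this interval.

Δs = (7 − 2.5)/10 = 0.45.
Left endpoints: 2.5, 2.95, 3.4, 3.85, 4.3, 4.75, 5.2, 5.65, 6.1, 6.55.
h(2.5) = 61, h(2.95) = 100.7395, h(3.4) = 154.816, h(3.85) = 225.4165, h(4.3) = 314.728, h(4.75) = 424.9375, h(5.2) = 558.232, h(5.65) = 716.7985, h(6.1) = 902.824, h(6.55) = 1118.4955.
Sum = Δs · [h(2.5) + h(2.95) + h(3.4) + ...].
Sum = 2060.094375.

2060.094375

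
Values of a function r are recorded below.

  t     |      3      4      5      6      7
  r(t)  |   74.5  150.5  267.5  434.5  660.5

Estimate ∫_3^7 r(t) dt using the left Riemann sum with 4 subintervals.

927

Δt = 1.
Sum = 1·[74.5 + 150.5 + 267.5 + 434.5] = 927.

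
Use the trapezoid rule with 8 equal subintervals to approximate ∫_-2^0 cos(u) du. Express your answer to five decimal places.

Δu = (0 − (-2))/8 = 0.25.
f(-2) ≈ -0.41615, f(-1.75) ≈ -0.17825, f(-1.5) ≈ 0.07074, f(-1.25) ≈ 0.31532, f(-1) ≈ 0.54030, f(-0.75) ≈ 0.73169, f(-0.5) ≈ 0.87758, f(-0.25) ≈ 0.96891, f(0) ≈ 1.00000.
T_8 = (Δu/2)·[f(u_0) + 2f(u_1) + ... + 2f(u_{7}) + f(u_8)].
Sum ≈ 0.90456.

0.90456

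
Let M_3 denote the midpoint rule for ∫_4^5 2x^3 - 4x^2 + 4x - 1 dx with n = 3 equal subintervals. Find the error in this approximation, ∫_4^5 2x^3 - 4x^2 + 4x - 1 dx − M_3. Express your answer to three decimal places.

0.213

Exact integral: ∫_4^5 f(x) dx ≈ 120.16667.
M_3 ≈ 119.95370.
Error ≈ 120.16667 − 119.95370 ≈ 0.213.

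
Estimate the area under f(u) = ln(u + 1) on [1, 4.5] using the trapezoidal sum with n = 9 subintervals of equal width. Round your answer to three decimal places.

Δu = (4.5 − 1)/9 = 7/18.
f(1) ≈ 0.693, f(25/18) ≈ 0.871, f(16/9) ≈ 1.022, f(13/6) ≈ 1.153, f(23/9) ≈ 1.269, f(53/18) ≈ 1.372, f(10/3) ≈ 1.466, f(67/18) ≈ 1.552, f(37/9) ≈ 1.631, f(4.5) ≈ 1.705.
T_9 = (Δu/2)·[f(u_0) + 2f(u_1) + ... + 2f(u_{8}) + f(u_9)].
Sum ≈ 4.486.

4.486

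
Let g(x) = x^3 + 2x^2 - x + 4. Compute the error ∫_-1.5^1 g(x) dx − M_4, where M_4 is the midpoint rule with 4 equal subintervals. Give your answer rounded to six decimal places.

0.101725

Exact integral: ∫_-1.5^1 g(x) dx ≈ 12.52604167.
M_4 ≈ 12.42431641.
Error ≈ 12.52604167 − 12.42431641 ≈ 0.101725.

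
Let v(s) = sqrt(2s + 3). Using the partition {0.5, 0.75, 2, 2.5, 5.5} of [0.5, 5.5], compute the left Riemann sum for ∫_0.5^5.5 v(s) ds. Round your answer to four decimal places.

12.9598

Subinterval widths: 0.25, 1.25, 0.5, 3.
Left endpoints: 0.5, 0.75, 2, 2.5.
v(0.5) ≈ 2.0000, v(0.75) ≈ 2.1213, v(2) ≈ 2.6458, v(2.5) ≈ 2.8284.
Sum = Σ Δs_i · v(s_i).
Sum ≈ 12.9598.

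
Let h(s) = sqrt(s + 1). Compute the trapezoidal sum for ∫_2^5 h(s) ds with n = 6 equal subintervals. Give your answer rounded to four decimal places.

Δs = (5 − 2)/6 = 0.5.
h(2) ≈ 1.7321, h(2.5) ≈ 1.8708, h(3) ≈ 2.0000, h(3.5) ≈ 2.1213, h(4) ≈ 2.2361, h(4.5) ≈ 2.3452, h(5) ≈ 2.4495.
T_6 = (Δs/2)·[h(s_0) + 2h(s_1) + ... + 2h(s_{5}) + h(s_6)].
Sum ≈ 6.3321.

6.3321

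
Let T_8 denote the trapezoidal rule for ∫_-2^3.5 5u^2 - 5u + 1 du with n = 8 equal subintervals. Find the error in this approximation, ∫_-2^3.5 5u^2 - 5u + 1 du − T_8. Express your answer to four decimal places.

-2.1663

Exact integral: ∫_-2^3.5 f(u) du ≈ 69.666667.
T_8 ≈ 71.833008.
Error ≈ 69.666667 − 71.833008 ≈ -2.1663.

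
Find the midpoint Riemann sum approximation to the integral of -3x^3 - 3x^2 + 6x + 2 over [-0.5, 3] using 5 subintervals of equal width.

-52.5415625

Δx = (3 − (-0.5))/5 = 0.7.
Midpoints: -0.15, 0.55, 1.25, 1.95, 2.65.
f(-0.15) = 1.042625, f(0.55) = 3.893375, f(1.25) = -1.046875, f(1.95) = -19.952125, f(2.65) = -58.996375.
Sum = Δx · [f(-0.15) + f(0.55) + f(1.25) + f(1.95) + f(2.65)].
Sum = -52.5415625.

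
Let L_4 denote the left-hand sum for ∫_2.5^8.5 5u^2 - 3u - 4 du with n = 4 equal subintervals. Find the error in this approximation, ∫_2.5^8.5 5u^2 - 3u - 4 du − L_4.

222.75

Exact integral: ∫_2.5^8.5 f(u) du = 874.5.
L_4 = 651.75.
Error = 874.5 − 651.75 = 222.75.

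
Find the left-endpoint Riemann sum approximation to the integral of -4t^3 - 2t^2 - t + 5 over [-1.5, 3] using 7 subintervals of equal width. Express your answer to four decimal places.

-35.6327

Δt = (3 − (-1.5))/7 = 9/14.
Left endpoints: -1.5, -6/7, -3/14, 3/7, 15/14, 12/7, 33/14.
f(-1.5) = 15.5, f(-6/7) = 2369/343, f(-3/14) = 3541/686, f(3/7) = 1334/343, f(15/14) = -2255/686, f(12/7) = -7801/343, f(33/14) = -41747/686.
Sum = Δt · [f(-1.5) + f(-6/7) + f(-3/14) + ...].
Sum ≈ -35.6327.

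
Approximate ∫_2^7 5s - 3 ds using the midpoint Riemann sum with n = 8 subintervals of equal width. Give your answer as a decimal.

97.5

Δs = (7 − 2)/8 = 0.625.
Midpoints: 2.3125, 2.9375, 3.5625, 4.1875, 4.8125, 5.4375, 6.0625, 6.6875.
f(2.3125) = 8.5625, f(2.9375) = 11.6875, f(3.5625) = 14.8125, f(4.1875) = 17.9375, f(4.8125) = 21.0625, f(5.4375) = 24.1875, f(6.0625) = 27.3125, f(6.6875) = 30.4375.
Sum = Δs · [f(2.3125) + f(2.9375) + f(3.5625) + ...].
Sum = 97.5.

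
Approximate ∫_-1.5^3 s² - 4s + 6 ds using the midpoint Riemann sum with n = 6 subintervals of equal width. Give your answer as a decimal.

23.4140625

Δs = (3 − (-1.5))/6 = 0.75.
Midpoints: -1.125, -0.375, 0.375, 1.125, 1.875, 2.625.
f(-1.125) = 11.765625, f(-0.375) = 7.640625, f(0.375) = 4.640625, f(1.125) = 2.765625, f(1.875) = 2.015625, f(2.625) = 2.390625.
Sum = Δs · [f(-1.125) + f(-0.375) + f(0.375) + ...].
Sum = 23.4140625.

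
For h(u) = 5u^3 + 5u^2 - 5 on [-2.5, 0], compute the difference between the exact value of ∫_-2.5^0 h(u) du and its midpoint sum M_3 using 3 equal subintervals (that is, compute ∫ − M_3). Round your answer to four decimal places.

Exact integral: ∫_-2.5^0 h(u) du ≈ -35.286458.
M_3 ≈ -33.297164.
Error ≈ -35.286458 − (-33.297164) ≈ -1.9893.

-1.9893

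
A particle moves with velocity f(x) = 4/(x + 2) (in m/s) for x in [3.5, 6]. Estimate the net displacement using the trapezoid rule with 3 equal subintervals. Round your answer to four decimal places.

1.5028

Δx = (6 − 3.5)/3 = 5/6.
f(3.5) = 8/11, f(13/3) = 12/19, f(31/6) = 24/43, f(6) = 0.5.
T_3 = (Δx/2)·[f(x_0) + 2f(x_1) + 2f(x_2) + f(x_3)].
Sum ≈ 1.5028.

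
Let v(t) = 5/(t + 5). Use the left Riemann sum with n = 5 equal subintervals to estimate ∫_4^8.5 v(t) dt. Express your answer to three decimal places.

Δt = (8.5 − 4)/5 = 0.9.
Left endpoints: 4, 4.9, 5.8, 6.7, 7.6.
v(4) = 5/9, v(4.9) = 50/99, v(5.8) = 25/54, v(6.7) = 50/117, v(7.6) = 25/63.
Sum = Δt · [v(4) + v(4.9) + v(5.8) + v(6.7) + v(7.6)].
Sum ≈ 2.113.

2.113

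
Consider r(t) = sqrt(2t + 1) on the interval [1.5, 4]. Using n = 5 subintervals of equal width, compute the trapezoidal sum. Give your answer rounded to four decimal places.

Δt = (4 − 1.5)/5 = 0.5.
r(1.5) ≈ 2.0000, r(2) ≈ 2.2361, r(2.5) ≈ 2.4495, r(3) ≈ 2.6458, r(3.5) ≈ 2.8284, r(4) ≈ 3.0000.
T_5 = (Δt/2)·[r(t_0) + 2r(t_1) + ... + 2r(t_{4}) + r(t_5)].
Sum ≈ 6.3299.

6.3299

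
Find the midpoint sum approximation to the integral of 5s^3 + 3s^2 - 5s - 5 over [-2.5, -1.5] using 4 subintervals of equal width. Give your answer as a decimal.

Δs = (-1.5 − (-2.5))/4 = 0.25.
Midpoints: -2.375, -2.125, -1.875, -1.625.
f(-2.375) = -22111/512, f(-2.125) = -14749/512, f(-1.875) = -9235/512, f(-1.625) = -5329/512.
Sum = Δs · [f(-2.375) + f(-2.125) + f(-1.875) + f(-1.625)].
Sum = -25.109375.

-25.109375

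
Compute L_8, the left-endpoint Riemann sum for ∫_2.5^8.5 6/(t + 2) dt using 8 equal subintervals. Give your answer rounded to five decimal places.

5.38080

Δt = (8.5 − 2.5)/8 = 0.75.
Left endpoints: 2.5, 3.25, 4, 4.75, 5.5, 6.25, 7, 7.75.
f(2.5) = 4/3, f(3.25) = 8/7, f(4) = 1, f(4.75) = 8/9, f(5.5) = 0.8, f(6.25) = 8/11, f(7) = 2/3, f(7.75) = 8/13.
Sum = Δt · [f(2.5) + f(3.25) + f(4) + ...].
Sum ≈ 5.38080.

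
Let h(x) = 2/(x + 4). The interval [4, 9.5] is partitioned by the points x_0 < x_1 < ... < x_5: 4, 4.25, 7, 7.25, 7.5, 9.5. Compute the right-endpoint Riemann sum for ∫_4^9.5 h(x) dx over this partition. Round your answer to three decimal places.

0.945

Subinterval widths: 0.25, 2.75, 0.25, 0.25, 2.
Right endpoints: 4.25, 7, 7.25, 7.5, 9.5.
h(4.25) = 8/33, h(7) = 2/11, h(7.25) = 8/45, h(7.5) = 4/23, h(9.5) = 4/27.
Sum = Σ Δx_i · h(x_i).
Sum ≈ 0.945.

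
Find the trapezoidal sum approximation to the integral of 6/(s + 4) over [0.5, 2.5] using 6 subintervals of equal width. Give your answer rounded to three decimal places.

2.208

Δs = (2.5 − 0.5)/6 = 1/3.
f(0.5) = 4/3, f(5/6) = 36/29, f(7/6) = 36/31, f(1.5) = 12/11, f(11/6) = 36/35, f(13/6) = 36/37, f(2.5) = 12/13.
T_6 = (Δs/2)·[f(s_0) + 2f(s_1) + ... + 2f(s_{5}) + f(s_6)].
Sum ≈ 2.208.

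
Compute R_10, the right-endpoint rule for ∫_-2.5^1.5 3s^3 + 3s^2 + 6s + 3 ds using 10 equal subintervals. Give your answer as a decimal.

7.14

Δs = (1.5 − (-2.5))/10 = 0.4.
Right endpoints: -2.1, -1.7, -1.3, -0.9, -0.5, -0.1, 0.3, 0.7, 1.1, 1.5.
f(-2.1) = -24.153, f(-1.7) = -13.269, f(-1.3) = -6.321, f(-0.9) = -2.157, f(-0.5) = 0.375, f(-0.1) = 2.427, f(0.3) = 5.151, f(0.7) = 9.699, f(1.1) = 17.223, f(1.5) = 28.875.
Sum = Δs · [f(-2.1) + f(-1.7) + f(-1.3) + ...].
Sum = 7.14.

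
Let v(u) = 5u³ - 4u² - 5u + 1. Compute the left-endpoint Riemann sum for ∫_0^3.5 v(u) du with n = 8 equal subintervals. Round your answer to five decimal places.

73.42310

Δu = (3.5 − 0)/8 = 0.4375.
Left endpoints: 0, 0.4375, 0.875, 1.3125, 1.75, 2.1875, 2.625, 3.0625.
v(0) = 1, v(0.4375) = -6285/4096, v(0.875) = -1581/512, v(1.3125) = -4703/4096, v(1.75) = 6.796875, v(2.1875) = 95271/4096, v(2.625) = 25985/512, v(3.0625) = 375957/4096.
Sum = Δu · [v(0) + v(0.4375) + v(0.875) + ...].
Sum ≈ 73.42310.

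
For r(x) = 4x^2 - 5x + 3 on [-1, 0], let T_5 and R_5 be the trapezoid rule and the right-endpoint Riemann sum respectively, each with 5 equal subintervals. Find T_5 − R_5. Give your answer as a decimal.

T_5 = 6.86.
R_5 = 5.96.
T_5 − R_5 = 0.9.

0.9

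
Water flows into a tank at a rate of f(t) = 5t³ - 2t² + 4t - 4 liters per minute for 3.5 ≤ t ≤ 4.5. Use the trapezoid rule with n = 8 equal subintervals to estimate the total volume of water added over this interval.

Δt = (4.5 − 3.5)/8 = 0.125.
f(3.5) = 199.875, f(3.625) = 113865/512, f(3.75) = 246.546875, f(3.875) = 139467/512, f(4) = 300, f(4.125) = 168661/512, f(4.25) = 360.703125, f(4.375) = 201687/512, f(4.5) = 429.125.
T_8 = (Δt/2)·[f(t_0) + 2f(t_1) + ... + 2f(t_{7}) + f(t_8)].
Sum = 304.984375.

304.984375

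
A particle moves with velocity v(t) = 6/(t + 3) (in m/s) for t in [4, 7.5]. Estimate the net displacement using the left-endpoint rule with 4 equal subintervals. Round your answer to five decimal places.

2.56212

Δt = (7.5 − 4)/4 = 0.875.
Left endpoints: 4, 4.875, 5.75, 6.625.
v(4) = 6/7, v(4.875) = 16/21, v(5.75) = 24/35, v(6.625) = 48/77.
Sum = Δt · [v(4) + v(4.875) + v(5.75) + v(6.625)].
Sum ≈ 2.56212.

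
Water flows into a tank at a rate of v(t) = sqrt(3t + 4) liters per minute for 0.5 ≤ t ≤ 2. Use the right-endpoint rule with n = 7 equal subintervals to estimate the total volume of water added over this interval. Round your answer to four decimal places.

Δt = (2 − 0.5)/7 = 3/14.
Right endpoints: 5/7, 13/14, 8/7, 19/14, 11/7, 25/14, 2.
v(5/7) ≈ 2.4785, v(13/14) ≈ 2.6049, v(8/7) ≈ 2.7255, v(19/14) ≈ 2.8410, v(11/7) ≈ 2.9520, v(25/14) ≈ 3.0589, v(2) ≈ 3.1623.
Sum = Δt · [v(5/7) + v(13/14) + v(8/7) + ...].
Sum ≈ 4.2478.

4.2478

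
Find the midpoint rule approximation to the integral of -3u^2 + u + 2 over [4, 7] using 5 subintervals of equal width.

-256.23

Δu = (7 − 4)/5 = 0.6.
Midpoints: 4.3, 4.9, 5.5, 6.1, 6.7.
f(4.3) = -49.17, f(4.9) = -65.13, f(5.5) = -83.25, f(6.1) = -103.53, f(6.7) = -125.97.
Sum = Δu · [f(4.3) + f(4.9) + f(5.5) + f(6.1) + f(6.7)].
Sum = -256.23.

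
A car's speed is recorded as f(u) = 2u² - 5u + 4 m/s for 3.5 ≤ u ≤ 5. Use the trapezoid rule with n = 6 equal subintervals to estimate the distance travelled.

Δu = (5 − 3.5)/6 = 0.25.
f(3.5) = 11, f(3.75) = 13.375, f(4) = 16, f(4.25) = 18.875, f(4.5) = 22, f(4.75) = 25.375, f(5) = 29.
T_6 = (Δu/2)·[f(u_0) + 2f(u_1) + ... + 2f(u_{5}) + f(u_6)].
Sum = 28.90625.

28.90625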